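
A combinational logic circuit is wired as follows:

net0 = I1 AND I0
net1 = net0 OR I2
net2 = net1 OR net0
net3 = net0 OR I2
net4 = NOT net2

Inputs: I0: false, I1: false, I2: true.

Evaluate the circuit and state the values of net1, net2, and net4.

net1 = true  net2 = true  net4 = false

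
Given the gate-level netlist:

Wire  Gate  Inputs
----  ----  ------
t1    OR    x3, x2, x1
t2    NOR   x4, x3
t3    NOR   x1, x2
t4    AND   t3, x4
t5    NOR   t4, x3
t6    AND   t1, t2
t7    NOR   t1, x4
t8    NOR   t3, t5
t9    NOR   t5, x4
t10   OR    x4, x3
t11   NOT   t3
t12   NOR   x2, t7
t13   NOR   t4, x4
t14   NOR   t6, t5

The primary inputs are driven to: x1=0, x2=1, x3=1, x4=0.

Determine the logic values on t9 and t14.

t1 = x3 OR x2 OR x1 = 1 OR 1 OR 0 = 1
t2 = x4 NOR x3 = 0 NOR 1 = 0
t3 = x1 NOR x2 = 0 NOR 1 = 0
t4 = t3 AND x4 = 0 AND 0 = 0
t5 = t4 NOR x3 = 0 NOR 1 = 0
t6 = t1 AND t2 = 1 AND 0 = 0
t9 = t5 NOR x4 = 0 NOR 0 = 1
t14 = t6 NOR t5 = 0 NOR 0 = 1

t9 = 1  t14 = 1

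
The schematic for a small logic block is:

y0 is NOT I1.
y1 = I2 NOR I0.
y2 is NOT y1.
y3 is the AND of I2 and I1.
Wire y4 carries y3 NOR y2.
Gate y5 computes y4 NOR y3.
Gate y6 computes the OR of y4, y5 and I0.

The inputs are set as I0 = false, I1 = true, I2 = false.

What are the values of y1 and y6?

y1 = true, y6 = true

y1 = I2 NOR I0 = false NOR false = true
y2 = NOT y1 = NOT true = false
y3 = I2 AND I1 = false AND true = false
y4 = y3 NOR y2 = false NOR false = true
y5 = y4 NOR y3 = true NOR false = false
y6 = y4 OR y5 OR I0 = true OR false OR false = true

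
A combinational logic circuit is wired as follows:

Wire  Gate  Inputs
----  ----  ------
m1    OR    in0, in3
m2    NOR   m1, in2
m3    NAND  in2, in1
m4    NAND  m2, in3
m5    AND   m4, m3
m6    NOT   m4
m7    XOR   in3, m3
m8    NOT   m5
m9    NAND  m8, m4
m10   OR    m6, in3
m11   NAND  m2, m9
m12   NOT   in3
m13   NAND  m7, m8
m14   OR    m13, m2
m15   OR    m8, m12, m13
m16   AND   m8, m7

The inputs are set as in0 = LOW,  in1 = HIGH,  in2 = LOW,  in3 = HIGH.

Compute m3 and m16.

m3 = HIGH, m16 = LOW

m1 = in0 OR in3 = LOW OR HIGH = HIGH
m2 = m1 NOR in2 = HIGH NOR LOW = LOW
m3 = in2 NAND in1 = LOW NAND HIGH = HIGH
m4 = m2 NAND in3 = LOW NAND HIGH = HIGH
m5 = m4 AND m3 = HIGH AND HIGH = HIGH
m7 = in3 XOR m3 = HIGH XOR HIGH = LOW
m8 = NOT m5 = NOT HIGH = LOW
m16 = m8 AND m7 = LOW AND LOW = LOW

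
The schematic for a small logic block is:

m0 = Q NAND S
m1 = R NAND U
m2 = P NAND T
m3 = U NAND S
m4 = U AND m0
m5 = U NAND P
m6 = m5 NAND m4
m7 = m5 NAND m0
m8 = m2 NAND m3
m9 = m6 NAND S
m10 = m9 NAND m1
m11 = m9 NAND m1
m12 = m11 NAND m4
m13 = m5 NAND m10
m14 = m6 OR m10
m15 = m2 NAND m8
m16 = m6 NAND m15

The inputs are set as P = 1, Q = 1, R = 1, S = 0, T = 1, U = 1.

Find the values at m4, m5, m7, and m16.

m4 = 1, m5 = 0, m7 = 1, m16 = 0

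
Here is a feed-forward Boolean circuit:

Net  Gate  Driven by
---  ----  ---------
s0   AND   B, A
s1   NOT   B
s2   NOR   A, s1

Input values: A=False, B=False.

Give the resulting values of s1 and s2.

s1 = NOT B = NOT False = True
s2 = A NOR s1 = False NOR True = False

s1 = True, s2 = False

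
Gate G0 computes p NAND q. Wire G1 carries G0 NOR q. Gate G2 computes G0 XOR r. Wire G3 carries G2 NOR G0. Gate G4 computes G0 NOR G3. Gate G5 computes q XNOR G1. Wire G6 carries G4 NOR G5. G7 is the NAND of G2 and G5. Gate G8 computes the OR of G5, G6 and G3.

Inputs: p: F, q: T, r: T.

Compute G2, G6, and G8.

G2 = F; G6 = T; G8 = T

G0 = p NAND q = F NAND T = T
G1 = G0 NOR q = T NOR T = F
G2 = G0 XOR r = T XOR T = F
G3 = G2 NOR G0 = F NOR T = F
G4 = G0 NOR G3 = T NOR F = F
G5 = q XNOR G1 = T XNOR F = F
G6 = G4 NOR G5 = F NOR F = T
G8 = G5 OR G6 OR G3 = F OR T OR F = T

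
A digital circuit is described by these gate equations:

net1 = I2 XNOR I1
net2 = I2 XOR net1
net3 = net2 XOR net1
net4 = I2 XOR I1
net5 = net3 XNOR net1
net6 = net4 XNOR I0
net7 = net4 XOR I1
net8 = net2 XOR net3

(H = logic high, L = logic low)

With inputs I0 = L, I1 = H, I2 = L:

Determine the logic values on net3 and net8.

net3 = L, net8 = L

net1 = I2 XNOR I1 = L XNOR H = L
net2 = I2 XOR net1 = L XOR L = L
net3 = net2 XOR net1 = L XOR L = L
net8 = net2 XOR net3 = L XOR L = L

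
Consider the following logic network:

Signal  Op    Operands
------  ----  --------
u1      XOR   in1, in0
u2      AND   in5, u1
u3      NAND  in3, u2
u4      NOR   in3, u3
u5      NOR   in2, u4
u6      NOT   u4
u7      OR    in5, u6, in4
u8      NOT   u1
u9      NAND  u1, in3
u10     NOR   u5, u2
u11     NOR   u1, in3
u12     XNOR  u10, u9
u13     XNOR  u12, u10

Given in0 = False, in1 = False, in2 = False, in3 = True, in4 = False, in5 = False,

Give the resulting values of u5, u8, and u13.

u1 = in1 XOR in0 = False XOR False = False
u2 = in5 AND u1 = False AND False = False
u3 = in3 NAND u2 = True NAND False = True
u4 = in3 NOR u3 = True NOR True = False
u5 = in2 NOR u4 = False NOR False = True
u8 = NOT u1 = NOT False = True
u9 = u1 NAND in3 = False NAND True = True
u10 = u5 NOR u2 = True NOR False = False
u12 = u10 XNOR u9 = False XNOR True = False
u13 = u12 XNOR u10 = False XNOR False = True

u5 = True  u8 = True  u13 = True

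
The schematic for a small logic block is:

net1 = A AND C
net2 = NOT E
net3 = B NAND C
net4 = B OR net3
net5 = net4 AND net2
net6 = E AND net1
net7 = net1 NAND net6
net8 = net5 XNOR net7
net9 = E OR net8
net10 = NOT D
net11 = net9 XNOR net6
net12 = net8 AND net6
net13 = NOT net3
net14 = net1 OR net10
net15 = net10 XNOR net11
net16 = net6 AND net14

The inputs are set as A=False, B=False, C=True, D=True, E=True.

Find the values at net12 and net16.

net1 = A AND C = False AND True = False
net2 = NOT E = NOT True = False
net3 = B NAND C = False NAND True = True
net4 = B OR net3 = False OR True = True
net5 = net4 AND net2 = True AND False = False
net6 = E AND net1 = True AND False = False
net7 = net1 NAND net6 = False NAND False = True
net8 = net5 XNOR net7 = False XNOR True = False
net10 = NOT D = NOT True = False
net12 = net8 AND net6 = False AND False = False
net14 = net1 OR net10 = False OR False = False
net16 = net6 AND net14 = False AND False = False

net12 = False, net16 = False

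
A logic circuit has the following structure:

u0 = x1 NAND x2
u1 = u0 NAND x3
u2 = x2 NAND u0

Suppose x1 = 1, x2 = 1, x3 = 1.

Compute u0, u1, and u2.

u0 = 0, u1 = 1, u2 = 1

u0 = x1 NAND x2 = 1 NAND 1 = 0
u1 = u0 NAND x3 = 0 NAND 1 = 1
u2 = x2 NAND u0 = 1 NAND 0 = 1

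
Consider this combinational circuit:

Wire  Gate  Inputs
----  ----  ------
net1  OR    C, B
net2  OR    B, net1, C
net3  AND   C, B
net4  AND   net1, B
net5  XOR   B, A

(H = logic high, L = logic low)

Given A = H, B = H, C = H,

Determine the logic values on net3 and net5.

net3 = C AND B = H AND H = H
net5 = B XOR A = H XOR H = L

net3 = H, net5 = L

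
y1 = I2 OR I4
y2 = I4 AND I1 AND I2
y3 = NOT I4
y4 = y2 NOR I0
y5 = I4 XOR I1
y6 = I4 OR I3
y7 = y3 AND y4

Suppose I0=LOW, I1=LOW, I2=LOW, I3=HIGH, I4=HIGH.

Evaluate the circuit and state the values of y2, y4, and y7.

y2 = I4 AND I1 AND I2 = HIGH AND LOW AND LOW = LOW
y3 = NOT I4 = NOT HIGH = LOW
y4 = y2 NOR I0 = LOW NOR LOW = HIGH
y7 = y3 AND y4 = LOW AND HIGH = LOW

y2 = LOW, y4 = HIGH, y7 = LOW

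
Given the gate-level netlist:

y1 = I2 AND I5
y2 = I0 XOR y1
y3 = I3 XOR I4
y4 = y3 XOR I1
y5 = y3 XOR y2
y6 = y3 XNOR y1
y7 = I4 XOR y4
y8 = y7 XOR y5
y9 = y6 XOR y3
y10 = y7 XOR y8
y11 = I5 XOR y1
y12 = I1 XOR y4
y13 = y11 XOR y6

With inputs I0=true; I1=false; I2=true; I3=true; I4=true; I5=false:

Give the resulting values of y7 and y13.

y1 = I2 AND I5 = true AND false = false
y3 = I3 XOR I4 = true XOR true = false
y4 = y3 XOR I1 = false XOR false = false
y6 = y3 XNOR y1 = false XNOR false = true
y7 = I4 XOR y4 = true XOR false = true
y11 = I5 XOR y1 = false XOR false = false
y13 = y11 XOR y6 = false XOR true = true

y7 = true, y13 = true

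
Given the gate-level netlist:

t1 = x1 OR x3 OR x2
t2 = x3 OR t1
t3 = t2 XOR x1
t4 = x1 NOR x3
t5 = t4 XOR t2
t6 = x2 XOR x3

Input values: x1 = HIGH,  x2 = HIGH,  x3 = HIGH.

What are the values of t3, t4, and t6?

t1 = x1 OR x3 OR x2 = HIGH OR HIGH OR HIGH = HIGH
t2 = x3 OR t1 = HIGH OR HIGH = HIGH
t3 = t2 XOR x1 = HIGH XOR HIGH = LOW
t4 = x1 NOR x3 = HIGH NOR HIGH = LOW
t6 = x2 XOR x3 = HIGH XOR HIGH = LOW

t3 = LOW  t4 = LOW  t6 = LOW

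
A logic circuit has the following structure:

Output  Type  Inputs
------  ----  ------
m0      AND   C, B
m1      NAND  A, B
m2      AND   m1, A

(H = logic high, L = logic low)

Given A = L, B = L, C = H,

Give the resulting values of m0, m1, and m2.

m0 = C AND B = H AND L = L
m1 = A NAND B = L NAND L = H
m2 = m1 AND A = H AND L = L

m0 = L, m1 = H, m2 = L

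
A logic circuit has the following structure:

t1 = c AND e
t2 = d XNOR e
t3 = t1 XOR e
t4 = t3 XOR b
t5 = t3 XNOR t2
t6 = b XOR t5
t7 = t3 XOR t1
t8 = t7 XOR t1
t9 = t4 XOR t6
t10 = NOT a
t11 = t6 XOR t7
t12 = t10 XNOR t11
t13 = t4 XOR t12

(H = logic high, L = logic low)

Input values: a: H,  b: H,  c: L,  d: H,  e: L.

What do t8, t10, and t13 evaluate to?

t1 = c AND e = L AND L = L
t2 = d XNOR e = H XNOR L = L
t3 = t1 XOR e = L XOR L = L
t4 = t3 XOR b = L XOR H = H
t5 = t3 XNOR t2 = L XNOR L = H
t6 = b XOR t5 = H XOR H = L
t7 = t3 XOR t1 = L XOR L = L
t8 = t7 XOR t1 = L XOR L = L
t10 = NOT a = NOT H = L
t11 = t6 XOR t7 = L XOR L = L
t12 = t10 XNOR t11 = L XNOR L = H
t13 = t4 XOR t12 = H XOR H = L

t8 = L; t10 = L; t13 = L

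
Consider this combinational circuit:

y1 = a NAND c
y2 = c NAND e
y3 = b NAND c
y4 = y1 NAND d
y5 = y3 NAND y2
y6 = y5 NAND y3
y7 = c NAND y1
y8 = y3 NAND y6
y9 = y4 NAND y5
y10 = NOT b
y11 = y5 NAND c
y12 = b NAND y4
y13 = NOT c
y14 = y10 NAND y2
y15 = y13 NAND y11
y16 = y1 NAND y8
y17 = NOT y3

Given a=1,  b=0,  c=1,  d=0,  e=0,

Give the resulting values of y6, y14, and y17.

y6 = 1, y14 = 0, y17 = 0

y2 = c NAND e = 1 NAND 0 = 1
y3 = b NAND c = 0 NAND 1 = 1
y5 = y3 NAND y2 = 1 NAND 1 = 0
y6 = y5 NAND y3 = 0 NAND 1 = 1
y10 = NOT b = NOT 0 = 1
y14 = y10 NAND y2 = 1 NAND 1 = 0
y17 = NOT y3 = NOT 1 = 0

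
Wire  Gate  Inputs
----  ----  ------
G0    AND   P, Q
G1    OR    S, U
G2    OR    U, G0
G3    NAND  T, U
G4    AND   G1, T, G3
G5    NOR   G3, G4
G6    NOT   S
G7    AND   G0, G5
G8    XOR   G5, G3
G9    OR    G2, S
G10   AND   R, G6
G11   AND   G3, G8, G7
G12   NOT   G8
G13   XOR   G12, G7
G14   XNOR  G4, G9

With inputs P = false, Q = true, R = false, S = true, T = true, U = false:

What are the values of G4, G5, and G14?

G4 = true; G5 = false; G14 = true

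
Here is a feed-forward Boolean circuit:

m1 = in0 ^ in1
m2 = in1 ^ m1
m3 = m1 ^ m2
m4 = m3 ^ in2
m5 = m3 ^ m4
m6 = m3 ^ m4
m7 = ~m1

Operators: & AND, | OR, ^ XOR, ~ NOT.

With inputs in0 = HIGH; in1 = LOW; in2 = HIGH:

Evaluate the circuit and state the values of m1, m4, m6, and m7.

m1 = HIGH; m4 = HIGH; m6 = HIGH; m7 = LOW

m1 = in0 XOR in1 = HIGH XOR LOW = HIGH
m2 = in1 XOR m1 = LOW XOR HIGH = HIGH
m3 = m1 XOR m2 = HIGH XOR HIGH = LOW
m4 = m3 XOR in2 = LOW XOR HIGH = HIGH
m6 = m3 XOR m4 = LOW XOR HIGH = HIGH
m7 = NOT m1 = NOT HIGH = LOW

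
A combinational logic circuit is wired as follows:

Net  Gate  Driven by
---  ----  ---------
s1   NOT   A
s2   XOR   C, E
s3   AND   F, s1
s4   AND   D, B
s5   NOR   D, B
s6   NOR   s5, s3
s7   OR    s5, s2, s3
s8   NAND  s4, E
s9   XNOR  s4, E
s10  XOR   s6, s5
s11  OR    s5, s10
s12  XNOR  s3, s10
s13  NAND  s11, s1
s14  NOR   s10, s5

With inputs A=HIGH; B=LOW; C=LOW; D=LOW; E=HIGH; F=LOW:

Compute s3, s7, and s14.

s3 = LOW, s7 = HIGH, s14 = LOW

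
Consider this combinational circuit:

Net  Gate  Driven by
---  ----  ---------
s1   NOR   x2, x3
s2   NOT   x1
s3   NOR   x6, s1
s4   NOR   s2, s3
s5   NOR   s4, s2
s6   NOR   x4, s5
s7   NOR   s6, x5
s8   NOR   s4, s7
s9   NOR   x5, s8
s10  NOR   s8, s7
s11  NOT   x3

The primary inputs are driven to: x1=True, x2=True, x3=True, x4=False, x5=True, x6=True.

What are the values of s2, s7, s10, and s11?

s1 = x2 NOR x3 = True NOR True = False
s2 = NOT x1 = NOT True = False
s3 = x6 NOR s1 = True NOR False = False
s4 = s2 NOR s3 = False NOR False = True
s5 = s4 NOR s2 = True NOR False = False
s6 = x4 NOR s5 = False NOR False = True
s7 = s6 NOR x5 = True NOR True = False
s8 = s4 NOR s7 = True NOR False = False
s10 = s8 NOR s7 = False NOR False = True
s11 = NOT x3 = NOT True = False

s2 = False; s7 = False; s10 = True; s11 = False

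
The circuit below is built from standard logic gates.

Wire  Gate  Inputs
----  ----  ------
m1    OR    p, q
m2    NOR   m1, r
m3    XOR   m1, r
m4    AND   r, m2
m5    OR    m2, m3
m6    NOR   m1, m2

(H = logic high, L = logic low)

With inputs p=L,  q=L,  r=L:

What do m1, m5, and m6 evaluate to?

m1 = L; m5 = H; m6 = L

m1 = p OR q = L OR L = L
m2 = m1 NOR r = L NOR L = H
m3 = m1 XOR r = L XOR L = L
m5 = m2 OR m3 = H OR L = H
m6 = m1 NOR m2 = L NOR H = L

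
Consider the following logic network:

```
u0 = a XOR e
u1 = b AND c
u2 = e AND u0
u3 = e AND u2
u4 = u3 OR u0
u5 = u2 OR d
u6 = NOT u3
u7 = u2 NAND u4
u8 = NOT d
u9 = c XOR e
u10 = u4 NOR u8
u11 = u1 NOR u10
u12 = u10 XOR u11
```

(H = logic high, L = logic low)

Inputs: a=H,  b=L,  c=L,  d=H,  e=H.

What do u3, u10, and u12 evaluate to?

u3 = L, u10 = H, u12 = H

u0 = a XOR e = H XOR H = L
u1 = b AND c = L AND L = L
u2 = e AND u0 = H AND L = L
u3 = e AND u2 = H AND L = L
u4 = u3 OR u0 = L OR L = L
u8 = NOT d = NOT H = L
u10 = u4 NOR u8 = L NOR L = H
u11 = u1 NOR u10 = L NOR H = L
u12 = u10 XOR u11 = H XOR L = H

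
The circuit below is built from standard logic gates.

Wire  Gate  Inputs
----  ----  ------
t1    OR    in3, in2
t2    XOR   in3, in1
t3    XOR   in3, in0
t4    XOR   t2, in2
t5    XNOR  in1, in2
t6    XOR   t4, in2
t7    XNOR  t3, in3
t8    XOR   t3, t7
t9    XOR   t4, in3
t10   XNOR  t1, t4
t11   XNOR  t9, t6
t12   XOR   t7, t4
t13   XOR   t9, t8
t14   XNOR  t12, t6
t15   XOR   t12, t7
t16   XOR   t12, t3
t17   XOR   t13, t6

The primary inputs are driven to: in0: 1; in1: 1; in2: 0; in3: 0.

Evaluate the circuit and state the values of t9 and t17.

t9 = 1  t17 = 1

t2 = in3 XOR in1 = 0 XOR 1 = 1
t3 = in3 XOR in0 = 0 XOR 1 = 1
t4 = t2 XOR in2 = 1 XOR 0 = 1
t6 = t4 XOR in2 = 1 XOR 0 = 1
t7 = t3 XNOR in3 = 1 XNOR 0 = 0
t8 = t3 XOR t7 = 1 XOR 0 = 1
t9 = t4 XOR in3 = 1 XOR 0 = 1
t13 = t9 XOR t8 = 1 XOR 1 = 0
t17 = t13 XOR t6 = 0 XOR 1 = 1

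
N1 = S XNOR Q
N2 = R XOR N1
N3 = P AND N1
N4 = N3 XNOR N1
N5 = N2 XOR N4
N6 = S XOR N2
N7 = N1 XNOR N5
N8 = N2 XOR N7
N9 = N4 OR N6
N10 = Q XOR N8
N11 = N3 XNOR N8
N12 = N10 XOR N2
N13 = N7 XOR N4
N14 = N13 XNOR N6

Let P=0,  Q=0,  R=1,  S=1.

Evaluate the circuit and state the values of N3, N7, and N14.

N3 = 0, N7 = 1, N14 = 1

N1 = S XNOR Q = 1 XNOR 0 = 0
N2 = R XOR N1 = 1 XOR 0 = 1
N3 = P AND N1 = 0 AND 0 = 0
N4 = N3 XNOR N1 = 0 XNOR 0 = 1
N5 = N2 XOR N4 = 1 XOR 1 = 0
N6 = S XOR N2 = 1 XOR 1 = 0
N7 = N1 XNOR N5 = 0 XNOR 0 = 1
N13 = N7 XOR N4 = 1 XOR 1 = 0
N14 = N13 XNOR N6 = 0 XNOR 0 = 1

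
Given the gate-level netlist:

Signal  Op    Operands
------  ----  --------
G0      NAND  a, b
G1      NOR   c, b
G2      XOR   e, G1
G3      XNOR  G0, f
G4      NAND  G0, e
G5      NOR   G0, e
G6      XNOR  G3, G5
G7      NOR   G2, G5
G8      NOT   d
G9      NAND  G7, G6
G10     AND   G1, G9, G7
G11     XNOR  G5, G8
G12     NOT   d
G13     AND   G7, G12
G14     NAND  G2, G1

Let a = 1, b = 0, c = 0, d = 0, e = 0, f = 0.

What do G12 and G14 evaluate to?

G1 = c NOR b = 0 NOR 0 = 1
G2 = e XOR G1 = 0 XOR 1 = 1
G12 = NOT d = NOT 0 = 1
G14 = G2 NAND G1 = 1 NAND 1 = 0

G12 = 1, G14 = 0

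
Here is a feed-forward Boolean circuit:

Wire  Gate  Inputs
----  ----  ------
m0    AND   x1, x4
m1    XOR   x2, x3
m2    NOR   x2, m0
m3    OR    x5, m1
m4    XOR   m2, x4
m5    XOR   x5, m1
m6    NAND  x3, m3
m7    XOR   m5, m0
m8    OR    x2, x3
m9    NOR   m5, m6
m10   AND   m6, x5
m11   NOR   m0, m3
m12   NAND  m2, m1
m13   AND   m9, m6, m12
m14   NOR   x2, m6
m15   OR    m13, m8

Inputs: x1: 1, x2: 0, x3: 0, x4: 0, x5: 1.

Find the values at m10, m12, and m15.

m0 = x1 AND x4 = 1 AND 0 = 0
m1 = x2 XOR x3 = 0 XOR 0 = 0
m2 = x2 NOR m0 = 0 NOR 0 = 1
m3 = x5 OR m1 = 1 OR 0 = 1
m5 = x5 XOR m1 = 1 XOR 0 = 1
m6 = x3 NAND m3 = 0 NAND 1 = 1
m8 = x2 OR x3 = 0 OR 0 = 0
m9 = m5 NOR m6 = 1 NOR 1 = 0
m10 = m6 AND x5 = 1 AND 1 = 1
m12 = m2 NAND m1 = 1 NAND 0 = 1
m13 = m9 AND m6 AND m12 = 0 AND 1 AND 1 = 0
m15 = m13 OR m8 = 0 OR 0 = 0

m10 = 1, m12 = 1, m15 = 0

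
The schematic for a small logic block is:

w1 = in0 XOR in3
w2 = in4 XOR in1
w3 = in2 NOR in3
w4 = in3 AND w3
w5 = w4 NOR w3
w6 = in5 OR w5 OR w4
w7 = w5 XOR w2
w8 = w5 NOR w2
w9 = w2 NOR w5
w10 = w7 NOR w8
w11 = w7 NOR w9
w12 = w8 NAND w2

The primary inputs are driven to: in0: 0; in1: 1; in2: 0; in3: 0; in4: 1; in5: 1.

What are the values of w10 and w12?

w10 = 0, w12 = 1

w2 = in4 XOR in1 = 1 XOR 1 = 0
w3 = in2 NOR in3 = 0 NOR 0 = 1
w4 = in3 AND w3 = 0 AND 1 = 0
w5 = w4 NOR w3 = 0 NOR 1 = 0
w7 = w5 XOR w2 = 0 XOR 0 = 0
w8 = w5 NOR w2 = 0 NOR 0 = 1
w10 = w7 NOR w8 = 0 NOR 1 = 0
w12 = w8 NAND w2 = 1 NAND 0 = 1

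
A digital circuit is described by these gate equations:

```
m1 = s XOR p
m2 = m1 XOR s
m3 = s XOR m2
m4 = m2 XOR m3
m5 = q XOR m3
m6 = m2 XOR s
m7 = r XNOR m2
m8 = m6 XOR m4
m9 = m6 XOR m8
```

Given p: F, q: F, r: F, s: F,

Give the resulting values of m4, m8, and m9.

m4 = F, m8 = F, m9 = F

m1 = s XOR p = F XOR F = F
m2 = m1 XOR s = F XOR F = F
m3 = s XOR m2 = F XOR F = F
m4 = m2 XOR m3 = F XOR F = F
m6 = m2 XOR s = F XOR F = F
m8 = m6 XOR m4 = F XOR F = F
m9 = m6 XOR m8 = F XOR F = F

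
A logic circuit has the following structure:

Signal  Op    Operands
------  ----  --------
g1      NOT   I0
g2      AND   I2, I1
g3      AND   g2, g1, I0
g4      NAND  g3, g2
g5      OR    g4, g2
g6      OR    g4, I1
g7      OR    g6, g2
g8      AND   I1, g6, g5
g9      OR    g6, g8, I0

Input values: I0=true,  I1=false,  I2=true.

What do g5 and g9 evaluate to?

g5 = true  g9 = true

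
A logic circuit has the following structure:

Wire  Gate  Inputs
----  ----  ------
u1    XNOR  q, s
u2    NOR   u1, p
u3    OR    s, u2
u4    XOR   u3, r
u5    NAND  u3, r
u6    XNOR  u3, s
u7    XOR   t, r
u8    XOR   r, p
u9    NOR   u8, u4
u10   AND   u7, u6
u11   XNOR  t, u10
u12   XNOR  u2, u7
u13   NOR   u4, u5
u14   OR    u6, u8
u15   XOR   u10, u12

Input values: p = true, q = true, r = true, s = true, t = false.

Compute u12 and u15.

u1 = q XNOR s = true XNOR true = true
u2 = u1 NOR p = true NOR true = false
u3 = s OR u2 = true OR false = true
u6 = u3 XNOR s = true XNOR true = true
u7 = t XOR r = false XOR true = true
u10 = u7 AND u6 = true AND true = true
u12 = u2 XNOR u7 = false XNOR true = false
u15 = u10 XOR u12 = true XOR false = true

u12 = false, u15 = true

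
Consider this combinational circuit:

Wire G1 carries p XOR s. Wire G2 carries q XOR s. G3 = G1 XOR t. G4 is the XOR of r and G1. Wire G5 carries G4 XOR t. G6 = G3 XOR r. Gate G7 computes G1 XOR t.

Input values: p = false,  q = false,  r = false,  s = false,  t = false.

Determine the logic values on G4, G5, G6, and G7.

G4 = false; G5 = false; G6 = false; G7 = false

G1 = p XOR s = false XOR false = false
G3 = G1 XOR t = false XOR false = false
G4 = r XOR G1 = false XOR false = false
G5 = G4 XOR t = false XOR false = false
G6 = G3 XOR r = false XOR false = false
G7 = G1 XOR t = false XOR false = false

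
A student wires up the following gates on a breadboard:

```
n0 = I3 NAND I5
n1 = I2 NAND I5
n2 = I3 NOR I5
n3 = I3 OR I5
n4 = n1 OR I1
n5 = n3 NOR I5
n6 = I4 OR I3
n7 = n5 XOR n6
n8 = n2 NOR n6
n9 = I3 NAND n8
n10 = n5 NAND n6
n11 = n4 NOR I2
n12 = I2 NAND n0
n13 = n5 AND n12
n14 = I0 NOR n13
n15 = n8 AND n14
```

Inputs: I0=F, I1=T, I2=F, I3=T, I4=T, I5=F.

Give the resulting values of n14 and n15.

n14 = T, n15 = F

n0 = I3 NAND I5 = T NAND F = T
n2 = I3 NOR I5 = T NOR F = F
n3 = I3 OR I5 = T OR F = T
n5 = n3 NOR I5 = T NOR F = F
n6 = I4 OR I3 = T OR T = T
n8 = n2 NOR n6 = F NOR T = F
n12 = I2 NAND n0 = F NAND T = T
n13 = n5 AND n12 = F AND T = F
n14 = I0 NOR n13 = F NOR F = T
n15 = n8 AND n14 = F AND T = F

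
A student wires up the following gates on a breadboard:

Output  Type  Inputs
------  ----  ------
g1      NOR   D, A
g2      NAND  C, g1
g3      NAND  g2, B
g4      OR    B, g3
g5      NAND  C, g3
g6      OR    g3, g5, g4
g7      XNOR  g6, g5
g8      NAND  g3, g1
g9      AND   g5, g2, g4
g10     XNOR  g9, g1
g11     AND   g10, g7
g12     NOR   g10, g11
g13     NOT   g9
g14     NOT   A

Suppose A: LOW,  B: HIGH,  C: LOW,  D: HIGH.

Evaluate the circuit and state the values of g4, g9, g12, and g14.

g4 = HIGH; g9 = HIGH; g12 = HIGH; g14 = HIGH

g1 = D NOR A = HIGH NOR LOW = LOW
g2 = C NAND g1 = LOW NAND LOW = HIGH
g3 = g2 NAND B = HIGH NAND HIGH = LOW
g4 = B OR g3 = HIGH OR LOW = HIGH
g5 = C NAND g3 = LOW NAND LOW = HIGH
g6 = g3 OR g5 OR g4 = LOW OR HIGH OR HIGH = HIGH
g7 = g6 XNOR g5 = HIGH XNOR HIGH = HIGH
g9 = g5 AND g2 AND g4 = HIGH AND HIGH AND HIGH = HIGH
g10 = g9 XNOR g1 = HIGH XNOR LOW = LOW
g11 = g10 AND g7 = LOW AND HIGH = LOW
g12 = g10 NOR g11 = LOW NOR LOW = HIGH
g14 = NOT A = NOT LOW = HIGH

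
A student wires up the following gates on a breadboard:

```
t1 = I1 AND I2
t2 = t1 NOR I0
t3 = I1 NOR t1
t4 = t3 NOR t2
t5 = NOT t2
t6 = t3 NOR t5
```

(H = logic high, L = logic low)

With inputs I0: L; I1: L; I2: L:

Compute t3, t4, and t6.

t3 = H  t4 = L  t6 = L

t1 = I1 AND I2 = L AND L = L
t2 = t1 NOR I0 = L NOR L = H
t3 = I1 NOR t1 = L NOR L = H
t4 = t3 NOR t2 = H NOR H = L
t5 = NOT t2 = NOT H = L
t6 = t3 NOR t5 = H NOR L = L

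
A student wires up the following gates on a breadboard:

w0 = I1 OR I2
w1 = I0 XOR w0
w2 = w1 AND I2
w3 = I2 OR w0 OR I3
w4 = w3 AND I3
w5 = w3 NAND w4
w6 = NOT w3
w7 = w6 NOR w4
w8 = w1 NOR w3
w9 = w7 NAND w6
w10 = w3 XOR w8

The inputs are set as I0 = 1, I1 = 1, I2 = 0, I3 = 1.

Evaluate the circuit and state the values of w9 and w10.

w9 = 1  w10 = 1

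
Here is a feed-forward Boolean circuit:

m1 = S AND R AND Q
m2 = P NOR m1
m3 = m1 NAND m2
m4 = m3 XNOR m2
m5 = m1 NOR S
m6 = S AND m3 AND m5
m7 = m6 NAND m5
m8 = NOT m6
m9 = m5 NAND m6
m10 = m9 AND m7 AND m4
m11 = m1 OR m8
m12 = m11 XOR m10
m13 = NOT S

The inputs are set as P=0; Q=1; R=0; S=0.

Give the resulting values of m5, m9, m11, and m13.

m5 = 1  m9 = 1  m11 = 1  m13 = 1

m1 = S AND R AND Q = 0 AND 0 AND 1 = 0
m2 = P NOR m1 = 0 NOR 0 = 1
m3 = m1 NAND m2 = 0 NAND 1 = 1
m5 = m1 NOR S = 0 NOR 0 = 1
m6 = S AND m3 AND m5 = 0 AND 1 AND 1 = 0
m8 = NOT m6 = NOT 0 = 1
m9 = m5 NAND m6 = 1 NAND 0 = 1
m11 = m1 OR m8 = 0 OR 1 = 1
m13 = NOT S = NOT 0 = 1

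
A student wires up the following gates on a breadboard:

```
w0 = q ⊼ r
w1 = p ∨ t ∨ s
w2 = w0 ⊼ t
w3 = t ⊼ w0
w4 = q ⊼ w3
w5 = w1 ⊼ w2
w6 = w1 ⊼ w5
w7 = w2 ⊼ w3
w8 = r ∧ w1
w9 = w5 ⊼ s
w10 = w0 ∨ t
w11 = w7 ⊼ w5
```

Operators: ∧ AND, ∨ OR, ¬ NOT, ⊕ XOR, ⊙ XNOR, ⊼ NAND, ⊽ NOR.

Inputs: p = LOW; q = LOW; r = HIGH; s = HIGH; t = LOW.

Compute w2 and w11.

w2 = HIGH, w11 = HIGH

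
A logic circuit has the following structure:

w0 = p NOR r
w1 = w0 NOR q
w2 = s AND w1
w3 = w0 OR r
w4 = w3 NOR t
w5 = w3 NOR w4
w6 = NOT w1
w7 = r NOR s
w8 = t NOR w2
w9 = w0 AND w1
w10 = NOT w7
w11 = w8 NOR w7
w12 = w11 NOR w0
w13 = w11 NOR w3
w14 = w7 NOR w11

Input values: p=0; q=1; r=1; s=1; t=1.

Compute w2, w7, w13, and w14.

w2 = 0; w7 = 0; w13 = 0; w14 = 0

w0 = p NOR r = 0 NOR 1 = 0
w1 = w0 NOR q = 0 NOR 1 = 0
w2 = s AND w1 = 1 AND 0 = 0
w3 = w0 OR r = 0 OR 1 = 1
w7 = r NOR s = 1 NOR 1 = 0
w8 = t NOR w2 = 1 NOR 0 = 0
w11 = w8 NOR w7 = 0 NOR 0 = 1
w13 = w11 NOR w3 = 1 NOR 1 = 0
w14 = w7 NOR w11 = 0 NOR 1 = 0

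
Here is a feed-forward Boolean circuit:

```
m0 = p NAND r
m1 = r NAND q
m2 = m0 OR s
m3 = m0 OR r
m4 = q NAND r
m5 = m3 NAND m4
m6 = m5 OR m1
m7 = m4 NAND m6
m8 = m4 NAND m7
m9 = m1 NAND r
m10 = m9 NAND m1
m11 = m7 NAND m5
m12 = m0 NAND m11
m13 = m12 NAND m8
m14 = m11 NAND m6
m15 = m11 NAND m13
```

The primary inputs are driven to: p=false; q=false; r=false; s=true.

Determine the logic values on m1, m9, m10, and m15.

m0 = p NAND r = false NAND false = true
m1 = r NAND q = false NAND false = true
m3 = m0 OR r = true OR false = true
m4 = q NAND r = false NAND false = true
m5 = m3 NAND m4 = true NAND true = false
m6 = m5 OR m1 = false OR true = true
m7 = m4 NAND m6 = true NAND true = false
m8 = m4 NAND m7 = true NAND false = true
m9 = m1 NAND r = true NAND false = true
m10 = m9 NAND m1 = true NAND true = false
m11 = m7 NAND m5 = false NAND false = true
m12 = m0 NAND m11 = true NAND true = false
m13 = m12 NAND m8 = false NAND true = true
m15 = m11 NAND m13 = true NAND true = false

m1 = true  m9 = true  m10 = false  m15 = false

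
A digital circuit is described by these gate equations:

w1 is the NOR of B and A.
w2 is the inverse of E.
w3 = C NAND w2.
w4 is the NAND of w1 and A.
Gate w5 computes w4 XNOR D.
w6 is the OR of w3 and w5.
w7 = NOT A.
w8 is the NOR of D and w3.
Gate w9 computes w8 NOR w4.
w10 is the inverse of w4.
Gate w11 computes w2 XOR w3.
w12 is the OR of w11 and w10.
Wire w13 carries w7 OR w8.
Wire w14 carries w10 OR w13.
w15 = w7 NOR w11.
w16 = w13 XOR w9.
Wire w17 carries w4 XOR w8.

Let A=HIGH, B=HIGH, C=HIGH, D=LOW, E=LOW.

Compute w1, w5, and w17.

w1 = LOW, w5 = LOW, w17 = LOW

w1 = B NOR A = HIGH NOR HIGH = LOW
w2 = NOT E = NOT LOW = HIGH
w3 = C NAND w2 = HIGH NAND HIGH = LOW
w4 = w1 NAND A = LOW NAND HIGH = HIGH
w5 = w4 XNOR D = HIGH XNOR LOW = LOW
w8 = D NOR w3 = LOW NOR LOW = HIGH
w17 = w4 XOR w8 = HIGH XOR HIGH = LOW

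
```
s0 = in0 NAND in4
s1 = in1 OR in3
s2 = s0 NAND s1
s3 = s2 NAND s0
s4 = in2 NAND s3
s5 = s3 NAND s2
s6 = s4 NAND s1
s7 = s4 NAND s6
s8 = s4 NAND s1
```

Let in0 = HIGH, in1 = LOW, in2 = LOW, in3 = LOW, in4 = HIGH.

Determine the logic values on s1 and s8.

s1 = LOW  s8 = HIGH

s0 = in0 NAND in4 = HIGH NAND HIGH = LOW
s1 = in1 OR in3 = LOW OR LOW = LOW
s2 = s0 NAND s1 = LOW NAND LOW = HIGH
s3 = s2 NAND s0 = HIGH NAND LOW = HIGH
s4 = in2 NAND s3 = LOW NAND HIGH = HIGH
s8 = s4 NAND s1 = HIGH NAND LOW = HIGH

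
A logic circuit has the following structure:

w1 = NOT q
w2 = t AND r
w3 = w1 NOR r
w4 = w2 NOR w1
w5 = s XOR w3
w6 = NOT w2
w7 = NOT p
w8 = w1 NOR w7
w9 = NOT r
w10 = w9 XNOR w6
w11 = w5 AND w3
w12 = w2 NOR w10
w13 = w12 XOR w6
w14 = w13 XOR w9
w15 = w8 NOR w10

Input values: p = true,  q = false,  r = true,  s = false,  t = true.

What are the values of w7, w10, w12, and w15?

w7 = false, w10 = true, w12 = false, w15 = false

w1 = NOT q = NOT false = true
w2 = t AND r = true AND true = true
w6 = NOT w2 = NOT true = false
w7 = NOT p = NOT true = false
w8 = w1 NOR w7 = true NOR false = false
w9 = NOT r = NOT true = false
w10 = w9 XNOR w6 = false XNOR false = true
w12 = w2 NOR w10 = true NOR true = false
w15 = w8 NOR w10 = false NOR true = false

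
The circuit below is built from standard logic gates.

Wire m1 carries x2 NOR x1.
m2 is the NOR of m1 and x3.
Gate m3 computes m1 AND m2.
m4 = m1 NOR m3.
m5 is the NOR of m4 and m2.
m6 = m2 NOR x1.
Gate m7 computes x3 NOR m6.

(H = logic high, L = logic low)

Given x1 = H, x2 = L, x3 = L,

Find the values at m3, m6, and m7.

m1 = x2 NOR x1 = L NOR H = L
m2 = m1 NOR x3 = L NOR L = H
m3 = m1 AND m2 = L AND H = L
m6 = m2 NOR x1 = H NOR H = L
m7 = x3 NOR m6 = L NOR L = H

m3 = L, m6 = L, m7 = H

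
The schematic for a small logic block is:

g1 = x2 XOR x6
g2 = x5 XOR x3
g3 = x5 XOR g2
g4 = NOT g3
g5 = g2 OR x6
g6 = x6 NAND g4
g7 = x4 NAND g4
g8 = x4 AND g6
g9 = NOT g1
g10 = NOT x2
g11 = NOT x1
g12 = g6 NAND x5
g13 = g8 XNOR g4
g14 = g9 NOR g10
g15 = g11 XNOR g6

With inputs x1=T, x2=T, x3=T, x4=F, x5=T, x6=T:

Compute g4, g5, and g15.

g2 = x5 XOR x3 = T XOR T = F
g3 = x5 XOR g2 = T XOR F = T
g4 = NOT g3 = NOT T = F
g5 = g2 OR x6 = F OR T = T
g6 = x6 NAND g4 = T NAND F = T
g11 = NOT x1 = NOT T = F
g15 = g11 XNOR g6 = F XNOR T = F

g4 = F  g5 = T  g15 = F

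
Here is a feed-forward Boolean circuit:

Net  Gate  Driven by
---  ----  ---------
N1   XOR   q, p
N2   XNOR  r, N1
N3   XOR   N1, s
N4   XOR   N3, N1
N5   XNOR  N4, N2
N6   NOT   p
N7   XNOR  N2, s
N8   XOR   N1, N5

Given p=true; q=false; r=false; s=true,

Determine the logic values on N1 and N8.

N1 = q XOR p = false XOR true = true
N2 = r XNOR N1 = false XNOR true = false
N3 = N1 XOR s = true XOR true = false
N4 = N3 XOR N1 = false XOR true = true
N5 = N4 XNOR N2 = true XNOR false = false
N8 = N1 XOR N5 = true XOR false = true

N1 = true, N8 = true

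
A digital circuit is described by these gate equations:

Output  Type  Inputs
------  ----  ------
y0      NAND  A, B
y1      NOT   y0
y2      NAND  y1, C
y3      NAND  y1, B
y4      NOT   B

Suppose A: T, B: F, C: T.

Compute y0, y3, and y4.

y0 = A NAND B = T NAND F = T
y1 = NOT y0 = NOT T = F
y3 = y1 NAND B = F NAND F = T
y4 = NOT B = NOT F = T

y0 = T  y3 = T  y4 = T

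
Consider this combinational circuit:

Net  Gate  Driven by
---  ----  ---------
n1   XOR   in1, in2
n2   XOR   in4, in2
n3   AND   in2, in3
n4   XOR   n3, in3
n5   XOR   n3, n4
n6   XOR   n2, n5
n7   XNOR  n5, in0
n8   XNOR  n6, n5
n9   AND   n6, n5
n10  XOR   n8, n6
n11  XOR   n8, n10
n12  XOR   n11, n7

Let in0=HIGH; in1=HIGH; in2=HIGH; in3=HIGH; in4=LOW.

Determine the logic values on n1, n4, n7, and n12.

n1 = LOW, n4 = LOW, n7 = HIGH, n12 = HIGH

n1 = in1 XOR in2 = HIGH XOR HIGH = LOW
n2 = in4 XOR in2 = LOW XOR HIGH = HIGH
n3 = in2 AND in3 = HIGH AND HIGH = HIGH
n4 = n3 XOR in3 = HIGH XOR HIGH = LOW
n5 = n3 XOR n4 = HIGH XOR LOW = HIGH
n6 = n2 XOR n5 = HIGH XOR HIGH = LOW
n7 = n5 XNOR in0 = HIGH XNOR HIGH = HIGH
n8 = n6 XNOR n5 = LOW XNOR HIGH = LOW
n10 = n8 XOR n6 = LOW XOR LOW = LOW
n11 = n8 XOR n10 = LOW XOR LOW = LOW
n12 = n11 XOR n7 = LOW XOR HIGH = HIGH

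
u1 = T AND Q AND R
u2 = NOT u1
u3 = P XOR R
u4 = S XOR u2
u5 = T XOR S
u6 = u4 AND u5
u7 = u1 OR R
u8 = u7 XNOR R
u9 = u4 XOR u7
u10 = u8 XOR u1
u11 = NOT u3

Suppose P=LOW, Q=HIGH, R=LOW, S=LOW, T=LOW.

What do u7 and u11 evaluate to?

u7 = LOW, u11 = HIGH

u1 = T AND Q AND R = LOW AND HIGH AND LOW = LOW
u3 = P XOR R = LOW XOR LOW = LOW
u7 = u1 OR R = LOW OR LOW = LOW
u11 = NOT u3 = NOT LOW = HIGH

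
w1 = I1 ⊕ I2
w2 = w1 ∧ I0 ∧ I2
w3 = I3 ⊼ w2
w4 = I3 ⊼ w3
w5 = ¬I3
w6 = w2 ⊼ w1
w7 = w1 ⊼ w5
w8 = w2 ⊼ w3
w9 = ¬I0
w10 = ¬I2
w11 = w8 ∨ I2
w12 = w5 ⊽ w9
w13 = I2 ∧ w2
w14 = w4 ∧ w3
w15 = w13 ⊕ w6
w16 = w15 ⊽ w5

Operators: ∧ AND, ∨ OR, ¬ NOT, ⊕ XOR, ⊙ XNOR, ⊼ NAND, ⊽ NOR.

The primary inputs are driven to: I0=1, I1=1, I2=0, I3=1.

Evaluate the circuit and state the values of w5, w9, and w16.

w5 = 0  w9 = 0  w16 = 0

w1 = I1 XOR I2 = 1 XOR 0 = 1
w2 = w1 AND I0 AND I2 = 1 AND 1 AND 0 = 0
w5 = NOT I3 = NOT 1 = 0
w6 = w2 NAND w1 = 0 NAND 1 = 1
w9 = NOT I0 = NOT 1 = 0
w13 = I2 AND w2 = 0 AND 0 = 0
w15 = w13 XOR w6 = 0 XOR 1 = 1
w16 = w15 NOR w5 = 1 NOR 0 = 0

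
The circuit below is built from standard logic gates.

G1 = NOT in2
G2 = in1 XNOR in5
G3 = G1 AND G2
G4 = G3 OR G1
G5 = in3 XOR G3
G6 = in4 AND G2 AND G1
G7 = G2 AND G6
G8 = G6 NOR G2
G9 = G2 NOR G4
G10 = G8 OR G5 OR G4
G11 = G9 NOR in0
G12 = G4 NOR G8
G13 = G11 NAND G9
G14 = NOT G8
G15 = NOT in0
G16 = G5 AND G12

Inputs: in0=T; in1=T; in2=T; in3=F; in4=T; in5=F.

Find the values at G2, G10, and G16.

G1 = NOT in2 = NOT T = F
G2 = in1 XNOR in5 = T XNOR F = F
G3 = G1 AND G2 = F AND F = F
G4 = G3 OR G1 = F OR F = F
G5 = in3 XOR G3 = F XOR F = F
G6 = in4 AND G2 AND G1 = T AND F AND F = F
G8 = G6 NOR G2 = F NOR F = T
G10 = G8 OR G5 OR G4 = T OR F OR F = T
G12 = G4 NOR G8 = F NOR T = F
G16 = G5 AND G12 = F AND F = F

G2 = F, G10 = T, G16 = F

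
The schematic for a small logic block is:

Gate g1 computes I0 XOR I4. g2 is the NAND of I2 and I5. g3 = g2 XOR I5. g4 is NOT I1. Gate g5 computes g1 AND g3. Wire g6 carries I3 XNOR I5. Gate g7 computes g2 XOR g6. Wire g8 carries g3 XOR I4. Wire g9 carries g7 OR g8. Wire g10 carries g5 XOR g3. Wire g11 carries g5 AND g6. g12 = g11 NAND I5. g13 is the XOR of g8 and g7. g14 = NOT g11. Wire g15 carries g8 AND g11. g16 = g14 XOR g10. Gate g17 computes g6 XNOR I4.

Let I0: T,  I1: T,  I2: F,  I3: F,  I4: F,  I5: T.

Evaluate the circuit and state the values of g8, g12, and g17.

g8 = F, g12 = T, g17 = T

g1 = I0 XOR I4 = T XOR F = T
g2 = I2 NAND I5 = F NAND T = T
g3 = g2 XOR I5 = T XOR T = F
g5 = g1 AND g3 = T AND F = F
g6 = I3 XNOR I5 = F XNOR T = F
g8 = g3 XOR I4 = F XOR F = F
g11 = g5 AND g6 = F AND F = F
g12 = g11 NAND I5 = F NAND T = T
g17 = g6 XNOR I4 = F XNOR F = T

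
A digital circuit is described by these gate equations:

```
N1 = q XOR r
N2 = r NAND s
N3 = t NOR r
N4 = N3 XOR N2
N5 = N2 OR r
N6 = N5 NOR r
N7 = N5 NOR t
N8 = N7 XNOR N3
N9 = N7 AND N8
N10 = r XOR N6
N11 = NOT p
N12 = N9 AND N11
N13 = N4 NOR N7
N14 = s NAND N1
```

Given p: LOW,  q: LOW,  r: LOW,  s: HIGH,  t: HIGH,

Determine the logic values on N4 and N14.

N1 = q XOR r = LOW XOR LOW = LOW
N2 = r NAND s = LOW NAND HIGH = HIGH
N3 = t NOR r = HIGH NOR LOW = LOW
N4 = N3 XOR N2 = LOW XOR HIGH = HIGH
N14 = s NAND N1 = HIGH NAND LOW = HIGH

N4 = HIGH; N14 = HIGH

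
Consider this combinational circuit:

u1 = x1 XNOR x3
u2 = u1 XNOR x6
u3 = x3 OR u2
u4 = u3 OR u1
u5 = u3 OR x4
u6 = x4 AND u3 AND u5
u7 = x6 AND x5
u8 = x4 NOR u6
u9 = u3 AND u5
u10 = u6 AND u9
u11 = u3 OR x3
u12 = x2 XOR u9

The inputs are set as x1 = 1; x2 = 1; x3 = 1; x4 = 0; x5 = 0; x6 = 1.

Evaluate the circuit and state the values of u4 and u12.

u1 = x1 XNOR x3 = 1 XNOR 1 = 1
u2 = u1 XNOR x6 = 1 XNOR 1 = 1
u3 = x3 OR u2 = 1 OR 1 = 1
u4 = u3 OR u1 = 1 OR 1 = 1
u5 = u3 OR x4 = 1 OR 0 = 1
u9 = u3 AND u5 = 1 AND 1 = 1
u12 = x2 XOR u9 = 1 XOR 1 = 0

u4 = 1  u12 = 0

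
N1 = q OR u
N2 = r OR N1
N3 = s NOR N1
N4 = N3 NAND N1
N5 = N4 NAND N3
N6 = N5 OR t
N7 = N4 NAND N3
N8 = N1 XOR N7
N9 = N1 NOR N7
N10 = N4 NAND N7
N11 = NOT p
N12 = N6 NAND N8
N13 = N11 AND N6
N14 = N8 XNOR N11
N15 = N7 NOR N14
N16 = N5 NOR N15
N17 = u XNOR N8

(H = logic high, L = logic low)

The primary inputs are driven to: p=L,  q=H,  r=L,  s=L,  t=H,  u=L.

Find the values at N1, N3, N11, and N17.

N1 = H; N3 = L; N11 = H; N17 = H

N1 = q OR u = H OR L = H
N3 = s NOR N1 = L NOR H = L
N4 = N3 NAND N1 = L NAND H = H
N7 = N4 NAND N3 = H NAND L = H
N8 = N1 XOR N7 = H XOR H = L
N11 = NOT p = NOT L = H
N17 = u XNOR N8 = L XNOR L = H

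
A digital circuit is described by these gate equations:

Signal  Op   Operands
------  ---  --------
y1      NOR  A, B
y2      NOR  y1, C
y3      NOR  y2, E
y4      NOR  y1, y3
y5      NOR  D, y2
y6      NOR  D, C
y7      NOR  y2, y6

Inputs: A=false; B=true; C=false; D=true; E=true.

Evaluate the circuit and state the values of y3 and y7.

y3 = false, y7 = false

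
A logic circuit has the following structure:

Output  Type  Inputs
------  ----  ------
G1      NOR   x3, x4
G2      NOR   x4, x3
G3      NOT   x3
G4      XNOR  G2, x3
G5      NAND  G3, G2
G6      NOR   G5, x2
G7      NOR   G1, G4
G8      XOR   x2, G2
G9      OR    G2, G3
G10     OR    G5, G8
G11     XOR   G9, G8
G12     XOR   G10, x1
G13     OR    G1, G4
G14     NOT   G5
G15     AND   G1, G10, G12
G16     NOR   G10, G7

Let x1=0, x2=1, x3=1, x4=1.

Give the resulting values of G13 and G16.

G13 = 0  G16 = 0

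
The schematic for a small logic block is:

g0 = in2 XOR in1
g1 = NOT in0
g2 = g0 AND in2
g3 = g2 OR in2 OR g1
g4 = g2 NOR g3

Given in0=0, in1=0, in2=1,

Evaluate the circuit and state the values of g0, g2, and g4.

g0 = 1  g2 = 1  g4 = 0

g0 = in2 XOR in1 = 1 XOR 0 = 1
g1 = NOT in0 = NOT 0 = 1
g2 = g0 AND in2 = 1 AND 1 = 1
g3 = g2 OR in2 OR g1 = 1 OR 1 OR 1 = 1
g4 = g2 NOR g3 = 1 NOR 1 = 0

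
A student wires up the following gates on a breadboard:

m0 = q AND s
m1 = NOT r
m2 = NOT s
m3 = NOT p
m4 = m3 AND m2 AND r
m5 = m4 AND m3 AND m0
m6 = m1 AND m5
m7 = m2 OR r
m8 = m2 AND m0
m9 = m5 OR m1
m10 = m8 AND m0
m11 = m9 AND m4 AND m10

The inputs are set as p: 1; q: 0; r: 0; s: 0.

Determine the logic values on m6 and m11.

m6 = 0  m11 = 0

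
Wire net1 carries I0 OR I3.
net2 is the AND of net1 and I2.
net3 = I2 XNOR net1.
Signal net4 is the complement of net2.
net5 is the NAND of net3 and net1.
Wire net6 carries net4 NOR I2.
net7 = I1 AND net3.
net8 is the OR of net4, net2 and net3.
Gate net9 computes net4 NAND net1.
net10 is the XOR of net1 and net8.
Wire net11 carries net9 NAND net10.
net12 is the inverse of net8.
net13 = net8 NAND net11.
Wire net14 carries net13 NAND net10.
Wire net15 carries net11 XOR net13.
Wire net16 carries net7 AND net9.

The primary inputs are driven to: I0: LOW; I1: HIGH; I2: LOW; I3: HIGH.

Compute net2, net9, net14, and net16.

net2 = LOW  net9 = LOW  net14 = HIGH  net16 = LOW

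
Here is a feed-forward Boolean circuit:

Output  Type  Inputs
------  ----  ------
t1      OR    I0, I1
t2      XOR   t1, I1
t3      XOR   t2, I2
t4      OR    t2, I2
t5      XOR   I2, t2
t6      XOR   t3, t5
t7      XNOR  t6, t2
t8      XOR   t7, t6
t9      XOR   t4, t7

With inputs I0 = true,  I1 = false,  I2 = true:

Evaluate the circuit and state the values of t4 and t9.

t4 = true  t9 = true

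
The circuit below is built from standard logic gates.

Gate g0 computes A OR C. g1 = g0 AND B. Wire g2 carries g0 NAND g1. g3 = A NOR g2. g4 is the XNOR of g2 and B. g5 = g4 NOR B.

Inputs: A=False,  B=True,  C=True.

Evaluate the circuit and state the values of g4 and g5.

g0 = A OR C = False OR True = True
g1 = g0 AND B = True AND True = True
g2 = g0 NAND g1 = True NAND True = False
g4 = g2 XNOR B = False XNOR True = False
g5 = g4 NOR B = False NOR True = False

g4 = False, g5 = False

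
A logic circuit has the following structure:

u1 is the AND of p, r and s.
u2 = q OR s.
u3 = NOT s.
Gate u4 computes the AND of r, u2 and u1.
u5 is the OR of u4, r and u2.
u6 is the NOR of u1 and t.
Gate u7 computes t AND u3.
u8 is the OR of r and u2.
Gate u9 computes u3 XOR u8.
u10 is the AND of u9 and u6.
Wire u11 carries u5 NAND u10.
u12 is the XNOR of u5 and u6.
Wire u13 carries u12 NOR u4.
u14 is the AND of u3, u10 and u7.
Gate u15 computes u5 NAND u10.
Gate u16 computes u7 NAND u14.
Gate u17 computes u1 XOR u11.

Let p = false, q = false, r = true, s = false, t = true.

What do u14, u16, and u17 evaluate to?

u1 = p AND r AND s = false AND true AND false = false
u2 = q OR s = false OR false = false
u3 = NOT s = NOT false = true
u4 = r AND u2 AND u1 = true AND false AND false = false
u5 = u4 OR r OR u2 = false OR true OR false = true
u6 = u1 NOR t = false NOR true = false
u7 = t AND u3 = true AND true = true
u8 = r OR u2 = true OR false = true
u9 = u3 XOR u8 = true XOR true = false
u10 = u9 AND u6 = false AND false = false
u11 = u5 NAND u10 = true NAND false = true
u14 = u3 AND u10 AND u7 = true AND false AND true = false
u16 = u7 NAND u14 = true NAND false = true
u17 = u1 XOR u11 = false XOR true = true

u14 = false  u16 = true  u17 = true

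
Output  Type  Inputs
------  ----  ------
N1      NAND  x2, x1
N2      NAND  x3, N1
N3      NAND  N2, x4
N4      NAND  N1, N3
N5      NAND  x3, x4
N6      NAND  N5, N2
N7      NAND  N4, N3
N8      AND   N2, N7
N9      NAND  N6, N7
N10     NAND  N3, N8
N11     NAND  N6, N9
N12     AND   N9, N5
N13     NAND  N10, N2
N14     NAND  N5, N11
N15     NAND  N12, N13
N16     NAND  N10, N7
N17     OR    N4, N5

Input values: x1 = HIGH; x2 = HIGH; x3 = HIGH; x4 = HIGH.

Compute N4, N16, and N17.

N4 = HIGH  N16 = LOW  N17 = HIGH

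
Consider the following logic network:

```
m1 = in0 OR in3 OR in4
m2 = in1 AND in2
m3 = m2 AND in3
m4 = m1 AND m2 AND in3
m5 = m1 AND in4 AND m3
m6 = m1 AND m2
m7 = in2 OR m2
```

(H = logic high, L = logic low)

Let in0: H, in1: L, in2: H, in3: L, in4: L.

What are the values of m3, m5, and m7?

m3 = L  m5 = L  m7 = H

m1 = in0 OR in3 OR in4 = H OR L OR L = H
m2 = in1 AND in2 = L AND H = L
m3 = m2 AND in3 = L AND L = L
m5 = m1 AND in4 AND m3 = H AND L AND L = L
m7 = in2 OR m2 = H OR L = H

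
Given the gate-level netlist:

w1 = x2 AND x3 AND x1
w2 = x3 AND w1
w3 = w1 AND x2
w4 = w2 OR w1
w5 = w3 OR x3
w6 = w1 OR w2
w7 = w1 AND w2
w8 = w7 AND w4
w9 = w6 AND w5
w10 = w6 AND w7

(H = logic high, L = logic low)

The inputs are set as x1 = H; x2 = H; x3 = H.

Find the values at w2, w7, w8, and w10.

w1 = x2 AND x3 AND x1 = H AND H AND H = H
w2 = x3 AND w1 = H AND H = H
w4 = w2 OR w1 = H OR H = H
w6 = w1 OR w2 = H OR H = H
w7 = w1 AND w2 = H AND H = H
w8 = w7 AND w4 = H AND H = H
w10 = w6 AND w7 = H AND H = H

w2 = H, w7 = H, w8 = H, w10 = H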